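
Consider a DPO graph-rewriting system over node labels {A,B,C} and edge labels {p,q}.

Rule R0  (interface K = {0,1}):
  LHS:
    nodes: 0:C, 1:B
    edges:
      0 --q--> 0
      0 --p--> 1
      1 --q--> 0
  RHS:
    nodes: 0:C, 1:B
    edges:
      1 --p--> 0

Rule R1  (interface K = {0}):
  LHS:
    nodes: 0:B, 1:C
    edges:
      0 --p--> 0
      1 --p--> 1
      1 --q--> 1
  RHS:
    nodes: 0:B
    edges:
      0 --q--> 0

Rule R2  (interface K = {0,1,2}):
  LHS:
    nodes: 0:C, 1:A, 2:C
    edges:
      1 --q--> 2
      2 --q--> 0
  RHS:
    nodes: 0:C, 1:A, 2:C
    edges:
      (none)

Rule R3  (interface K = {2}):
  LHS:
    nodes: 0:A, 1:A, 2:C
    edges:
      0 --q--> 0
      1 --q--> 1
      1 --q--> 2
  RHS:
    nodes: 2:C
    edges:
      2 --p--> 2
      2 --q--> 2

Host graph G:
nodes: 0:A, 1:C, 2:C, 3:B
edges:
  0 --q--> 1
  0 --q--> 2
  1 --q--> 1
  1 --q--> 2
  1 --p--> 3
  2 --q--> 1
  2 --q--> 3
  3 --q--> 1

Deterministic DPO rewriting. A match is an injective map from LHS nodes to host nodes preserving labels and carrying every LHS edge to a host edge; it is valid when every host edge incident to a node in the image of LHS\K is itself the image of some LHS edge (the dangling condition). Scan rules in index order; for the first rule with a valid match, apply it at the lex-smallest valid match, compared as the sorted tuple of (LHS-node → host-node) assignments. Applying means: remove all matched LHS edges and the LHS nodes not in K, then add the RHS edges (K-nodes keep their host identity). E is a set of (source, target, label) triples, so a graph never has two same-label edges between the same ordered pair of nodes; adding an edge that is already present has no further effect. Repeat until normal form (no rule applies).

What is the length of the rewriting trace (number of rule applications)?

Answer: 3

Rewrite trace:
initial: |V|=4 |E|=8  E = 0-q->1 0-q->2 1-q->1 1-q->2 1-p->3 2-q->1 2-q->3 3-q->1
step 1: apply R0 at {0↦1, 1↦3}  → |V|=4 |E|=6  E = 0-q->1 0-q->2 1-q->2 2-q->1 2-q->3 3-p->1
step 2: apply R2 at {0↦1, 1↦0, 2↦2}  → |V|=4 |E|=4  E = 0-q->1 1-q->2 2-q->3 3-p->1
step 3: apply R2 at {0↦2, 1↦0, 2↦1}  → |V|=4 |E|=2  E = 2-q->3 3-p->1
final graph: no rule applies after step 3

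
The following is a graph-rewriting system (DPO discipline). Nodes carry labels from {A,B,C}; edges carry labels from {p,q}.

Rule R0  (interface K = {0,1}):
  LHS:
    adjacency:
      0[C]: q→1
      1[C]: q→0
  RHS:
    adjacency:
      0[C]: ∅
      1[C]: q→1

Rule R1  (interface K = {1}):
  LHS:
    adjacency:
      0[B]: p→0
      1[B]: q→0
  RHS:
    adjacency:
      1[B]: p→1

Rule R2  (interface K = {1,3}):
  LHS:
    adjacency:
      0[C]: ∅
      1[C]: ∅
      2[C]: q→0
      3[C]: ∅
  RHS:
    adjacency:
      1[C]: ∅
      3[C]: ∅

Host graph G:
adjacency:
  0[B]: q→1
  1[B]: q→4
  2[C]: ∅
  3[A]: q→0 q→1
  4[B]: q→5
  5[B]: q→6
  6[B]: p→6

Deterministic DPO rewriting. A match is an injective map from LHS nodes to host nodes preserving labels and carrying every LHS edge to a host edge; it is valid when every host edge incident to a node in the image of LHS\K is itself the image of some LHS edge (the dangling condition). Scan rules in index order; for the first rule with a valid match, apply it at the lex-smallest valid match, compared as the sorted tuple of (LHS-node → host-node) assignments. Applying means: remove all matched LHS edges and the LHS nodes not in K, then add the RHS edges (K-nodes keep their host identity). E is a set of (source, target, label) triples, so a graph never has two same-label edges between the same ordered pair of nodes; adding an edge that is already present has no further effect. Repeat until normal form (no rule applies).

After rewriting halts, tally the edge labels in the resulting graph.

Answer: p:1 q:3

Derivation:
start.  V:7 E:7  edges: 0-q->1 1-q->4 3-q->0 3-q->1 4-q->5 5-q->6 6-p->6
1. fire R1 via {0↦6, 1↦5}  →  V:6 E:6  edges: 0-q->1 1-q->4 3-q->0 3-q->1 4-q->5 5-p->5
2. fire R1 via {0↦5, 1↦4}  →  V:5 E:5  edges: 0-q->1 1-q->4 3-q->0 3-q->1 4-p->4
3. fire R1 via {0↦4, 1↦1}  →  V:4 E:4  edges: 0-q->1 1-p->1 3-q->0 3-q->1
final graph: no rule applies after step 3
NF edges: [(0, 1, 'q'), (1, 1, 'p'), (3, 0, 'q'), (3, 1, 'q')]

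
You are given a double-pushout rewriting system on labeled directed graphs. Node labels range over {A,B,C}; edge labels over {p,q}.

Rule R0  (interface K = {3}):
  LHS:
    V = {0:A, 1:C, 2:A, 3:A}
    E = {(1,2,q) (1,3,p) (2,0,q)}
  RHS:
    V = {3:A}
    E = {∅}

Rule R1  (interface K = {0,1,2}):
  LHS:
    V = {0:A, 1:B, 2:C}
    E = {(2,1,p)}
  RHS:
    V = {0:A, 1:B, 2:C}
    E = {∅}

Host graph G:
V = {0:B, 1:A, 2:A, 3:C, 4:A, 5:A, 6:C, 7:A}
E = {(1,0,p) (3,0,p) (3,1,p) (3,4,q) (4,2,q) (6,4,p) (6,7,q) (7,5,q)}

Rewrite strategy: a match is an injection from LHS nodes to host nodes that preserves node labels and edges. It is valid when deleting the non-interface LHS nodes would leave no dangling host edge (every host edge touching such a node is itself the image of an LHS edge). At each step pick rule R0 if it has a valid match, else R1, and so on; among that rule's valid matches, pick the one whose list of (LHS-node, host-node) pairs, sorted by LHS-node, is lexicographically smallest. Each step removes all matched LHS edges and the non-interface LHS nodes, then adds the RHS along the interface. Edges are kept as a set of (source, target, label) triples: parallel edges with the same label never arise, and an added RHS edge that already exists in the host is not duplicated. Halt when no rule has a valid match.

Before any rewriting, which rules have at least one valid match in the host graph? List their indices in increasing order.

R0: 1 valid match — {0↦5, 1↦6, 2↦7, 3↦4}
R1: 5 valid matches — {0↦1, 1↦0, 2↦3}, {0↦2, 1↦0, 2↦3}, {0↦4, 1↦0, 2↦3} (+2 more)

Answer: [R0,R1]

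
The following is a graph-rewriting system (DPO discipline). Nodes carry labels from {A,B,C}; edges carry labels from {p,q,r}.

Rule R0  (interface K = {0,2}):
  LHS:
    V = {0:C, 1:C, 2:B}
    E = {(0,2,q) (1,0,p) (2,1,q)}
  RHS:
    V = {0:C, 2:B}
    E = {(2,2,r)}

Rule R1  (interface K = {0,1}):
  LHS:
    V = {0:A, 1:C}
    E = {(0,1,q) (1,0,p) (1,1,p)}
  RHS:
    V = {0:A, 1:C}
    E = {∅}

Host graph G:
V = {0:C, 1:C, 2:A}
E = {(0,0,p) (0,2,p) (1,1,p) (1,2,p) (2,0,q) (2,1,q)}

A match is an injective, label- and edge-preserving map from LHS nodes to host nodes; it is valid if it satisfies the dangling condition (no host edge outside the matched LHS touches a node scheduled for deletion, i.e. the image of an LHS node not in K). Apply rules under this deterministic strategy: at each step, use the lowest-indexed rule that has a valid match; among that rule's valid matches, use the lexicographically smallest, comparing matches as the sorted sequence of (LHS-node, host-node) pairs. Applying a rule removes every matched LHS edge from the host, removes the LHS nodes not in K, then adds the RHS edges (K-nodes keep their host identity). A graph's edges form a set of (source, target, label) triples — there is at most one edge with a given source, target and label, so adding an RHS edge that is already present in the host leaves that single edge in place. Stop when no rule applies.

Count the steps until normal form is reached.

start.  V:3 E:6  edges: 0-p->0 0-p->2 1-p->1 1-p->2 2-q->0 2-q->1
1. fire R1 via {0↦2, 1↦0}  →  V:3 E:3  edges: 1-p->1 1-p->2 2-q->1
2. fire R1 via {0↦2, 1↦1}  →  V:3 E:0  edges: ∅
normal form: no rule applies after step 2

Answer: 2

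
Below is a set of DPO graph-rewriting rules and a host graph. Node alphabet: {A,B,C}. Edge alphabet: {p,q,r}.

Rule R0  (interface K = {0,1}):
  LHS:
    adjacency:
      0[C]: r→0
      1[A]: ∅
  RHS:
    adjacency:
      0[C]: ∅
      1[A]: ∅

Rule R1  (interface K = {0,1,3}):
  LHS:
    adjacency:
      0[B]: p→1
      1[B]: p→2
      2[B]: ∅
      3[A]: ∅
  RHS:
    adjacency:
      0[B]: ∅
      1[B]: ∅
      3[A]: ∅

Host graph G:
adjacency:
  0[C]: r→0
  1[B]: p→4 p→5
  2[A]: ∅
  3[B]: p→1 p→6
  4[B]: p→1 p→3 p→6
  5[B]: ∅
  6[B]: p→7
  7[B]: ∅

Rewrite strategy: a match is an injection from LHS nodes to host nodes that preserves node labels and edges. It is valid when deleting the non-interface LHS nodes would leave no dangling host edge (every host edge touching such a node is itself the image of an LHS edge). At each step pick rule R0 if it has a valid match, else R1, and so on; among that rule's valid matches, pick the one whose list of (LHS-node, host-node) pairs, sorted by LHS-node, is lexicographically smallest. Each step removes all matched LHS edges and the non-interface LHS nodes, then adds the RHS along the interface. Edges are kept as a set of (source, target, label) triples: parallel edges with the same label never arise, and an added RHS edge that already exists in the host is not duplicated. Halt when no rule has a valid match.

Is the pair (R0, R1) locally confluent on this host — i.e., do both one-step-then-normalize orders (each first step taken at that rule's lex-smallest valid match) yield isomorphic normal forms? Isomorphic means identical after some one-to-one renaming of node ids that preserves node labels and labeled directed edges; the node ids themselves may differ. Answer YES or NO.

branch R0-first: apply at {0↦0, 1↦2} → |E|=8, then 3 more step(s) → NF |V|=5 |E|=2 V={0:C, 1:B, 2:A, 4:B, 6:B} E=4-p->1 4-p->6
branch R1-first: apply at {0↦3, 1↦1, 2↦5, 3↦2} → |E|=7, then 3 more step(s) → NF |V|=5 |E|=2 V={0:C, 1:B, 2:A, 4:B, 6:B} E=4-p->1 4-p->6
graphs isomorphic (equal up to label-preserving node renaming)

Answer: YES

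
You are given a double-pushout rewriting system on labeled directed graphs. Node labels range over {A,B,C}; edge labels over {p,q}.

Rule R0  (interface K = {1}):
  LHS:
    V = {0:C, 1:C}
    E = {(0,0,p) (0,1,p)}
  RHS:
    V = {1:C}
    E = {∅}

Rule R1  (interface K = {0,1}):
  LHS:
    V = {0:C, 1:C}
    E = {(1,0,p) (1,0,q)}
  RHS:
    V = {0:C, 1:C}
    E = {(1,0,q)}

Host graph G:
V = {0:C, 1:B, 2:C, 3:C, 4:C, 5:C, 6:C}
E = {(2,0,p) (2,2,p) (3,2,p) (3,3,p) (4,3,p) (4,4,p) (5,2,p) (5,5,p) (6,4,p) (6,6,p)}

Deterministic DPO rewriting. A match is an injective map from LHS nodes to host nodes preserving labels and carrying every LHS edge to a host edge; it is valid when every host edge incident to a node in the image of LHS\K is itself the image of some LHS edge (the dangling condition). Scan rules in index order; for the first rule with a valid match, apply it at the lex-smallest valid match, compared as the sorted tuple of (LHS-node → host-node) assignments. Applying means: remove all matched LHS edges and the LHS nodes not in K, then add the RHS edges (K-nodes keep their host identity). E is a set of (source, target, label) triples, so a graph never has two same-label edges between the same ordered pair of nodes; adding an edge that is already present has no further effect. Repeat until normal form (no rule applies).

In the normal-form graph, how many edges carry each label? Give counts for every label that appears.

Answer: (no edges)

Rewrite trace:
initial: |V|=7 |E|=10  E = 2-p->0 2-p->2 3-p->2 3-p->3 4-p->3 4-p->4 5-p->2 5-p->5 6-p->4 6-p->6
step 1: apply R0 at {0↦5, 1↦2}  → |V|=6 |E|=8  E = 2-p->0 2-p->2 3-p->2 3-p->3 4-p->3 4-p->4 6-p->4 6-p->6
step 2: apply R0 at {0↦6, 1↦4}  → |V|=5 |E|=6  E = 2-p->0 2-p->2 3-p->2 3-p->3 4-p->3 4-p->4
step 3: apply R0 at {0↦4, 1↦3}  → |V|=4 |E|=4  E = 2-p->0 2-p->2 3-p->2 3-p->3
step 4: apply R0 at {0↦3, 1↦2}  → |V|=3 |E|=2  E = 2-p->0 2-p->2
step 5: apply R0 at {0↦2, 1↦0}  → |V|=2 |E|=0  E = ∅
halt: no rule applies after step 5
NF edges: []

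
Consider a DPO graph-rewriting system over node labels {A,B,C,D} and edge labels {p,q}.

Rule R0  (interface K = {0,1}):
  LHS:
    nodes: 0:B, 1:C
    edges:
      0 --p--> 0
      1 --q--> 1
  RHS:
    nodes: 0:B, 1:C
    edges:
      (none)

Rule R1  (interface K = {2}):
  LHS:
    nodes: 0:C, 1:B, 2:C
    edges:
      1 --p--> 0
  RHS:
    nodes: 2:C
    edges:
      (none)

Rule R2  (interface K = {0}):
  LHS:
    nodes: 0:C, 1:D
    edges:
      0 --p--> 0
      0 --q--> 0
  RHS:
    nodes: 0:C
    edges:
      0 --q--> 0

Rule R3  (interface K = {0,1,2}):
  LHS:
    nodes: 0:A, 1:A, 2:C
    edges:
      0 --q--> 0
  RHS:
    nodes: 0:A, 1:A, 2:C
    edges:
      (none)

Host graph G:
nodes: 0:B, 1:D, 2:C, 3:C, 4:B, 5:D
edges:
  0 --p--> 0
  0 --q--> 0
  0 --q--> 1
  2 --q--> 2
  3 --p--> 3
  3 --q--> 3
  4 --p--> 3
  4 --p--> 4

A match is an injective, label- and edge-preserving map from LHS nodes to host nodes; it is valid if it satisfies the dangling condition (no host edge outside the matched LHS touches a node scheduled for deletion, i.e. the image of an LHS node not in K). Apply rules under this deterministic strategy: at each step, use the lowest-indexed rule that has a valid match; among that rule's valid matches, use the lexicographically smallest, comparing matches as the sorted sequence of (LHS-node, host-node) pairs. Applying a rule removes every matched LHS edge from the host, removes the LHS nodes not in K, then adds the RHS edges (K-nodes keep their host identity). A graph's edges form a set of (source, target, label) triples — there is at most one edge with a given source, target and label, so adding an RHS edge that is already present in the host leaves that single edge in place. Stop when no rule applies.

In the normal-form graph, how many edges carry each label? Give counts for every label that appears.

Answer: p:2 q:2

Rewrite trace:
start.  V:6 E:8  edges: 0-p->0 0-q->0 0-q->1 2-q->2 3-p->3 3-q->3 4-p->3 4-p->4
1. fire R0 via {0↦0, 1↦2}  →  V:6 E:6  edges: 0-q->0 0-q->1 3-p->3 3-q->3 4-p->3 4-p->4
2. fire R0 via {0↦4, 1↦3}  →  V:6 E:4  edges: 0-q->0 0-q->1 3-p->3 4-p->3
normal form: no rule applies after step 2
NF edges: [(0, 0, 'q'), (0, 1, 'q'), (3, 3, 'p'), (4, 3, 'p')]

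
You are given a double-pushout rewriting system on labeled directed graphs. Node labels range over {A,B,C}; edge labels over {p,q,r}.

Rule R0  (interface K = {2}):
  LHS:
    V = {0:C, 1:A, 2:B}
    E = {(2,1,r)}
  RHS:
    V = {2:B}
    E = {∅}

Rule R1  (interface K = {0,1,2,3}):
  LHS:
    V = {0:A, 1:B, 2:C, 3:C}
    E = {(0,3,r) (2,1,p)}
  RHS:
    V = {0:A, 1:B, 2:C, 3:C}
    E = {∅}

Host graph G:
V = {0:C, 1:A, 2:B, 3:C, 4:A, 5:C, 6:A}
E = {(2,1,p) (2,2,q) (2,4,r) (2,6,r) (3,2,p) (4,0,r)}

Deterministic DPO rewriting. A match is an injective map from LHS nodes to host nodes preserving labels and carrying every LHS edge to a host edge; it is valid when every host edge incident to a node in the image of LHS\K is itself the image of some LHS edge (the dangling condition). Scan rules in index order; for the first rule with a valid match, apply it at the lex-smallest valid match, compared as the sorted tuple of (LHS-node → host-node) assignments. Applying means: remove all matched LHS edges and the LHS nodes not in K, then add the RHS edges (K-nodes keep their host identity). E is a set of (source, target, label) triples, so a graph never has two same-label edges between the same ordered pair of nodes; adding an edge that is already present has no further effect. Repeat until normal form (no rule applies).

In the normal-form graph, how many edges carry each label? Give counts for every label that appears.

start.  V:7 E:6  edges: 2-p->1 2-q->2 2-r->4 2-r->6 3-p->2 4-r->0
1. fire R0 via {0↦5, 1↦6, 2↦2}  →  V:5 E:5  edges: 2-p->1 2-q->2 2-r->4 3-p->2 4-r->0
2. fire R1 via {0↦4, 1↦2, 2↦3, 3↦0}  →  V:5 E:3  edges: 2-p->1 2-q->2 2-r->4
3. fire R0 via {0↦0, 1↦4, 2↦2}  →  V:3 E:2  edges: 2-p->1 2-q->2
final graph: no rule applies after step 3
NF edges: [(2, 1, 'p'), (2, 2, 'q')]

Answer: p:1 q:1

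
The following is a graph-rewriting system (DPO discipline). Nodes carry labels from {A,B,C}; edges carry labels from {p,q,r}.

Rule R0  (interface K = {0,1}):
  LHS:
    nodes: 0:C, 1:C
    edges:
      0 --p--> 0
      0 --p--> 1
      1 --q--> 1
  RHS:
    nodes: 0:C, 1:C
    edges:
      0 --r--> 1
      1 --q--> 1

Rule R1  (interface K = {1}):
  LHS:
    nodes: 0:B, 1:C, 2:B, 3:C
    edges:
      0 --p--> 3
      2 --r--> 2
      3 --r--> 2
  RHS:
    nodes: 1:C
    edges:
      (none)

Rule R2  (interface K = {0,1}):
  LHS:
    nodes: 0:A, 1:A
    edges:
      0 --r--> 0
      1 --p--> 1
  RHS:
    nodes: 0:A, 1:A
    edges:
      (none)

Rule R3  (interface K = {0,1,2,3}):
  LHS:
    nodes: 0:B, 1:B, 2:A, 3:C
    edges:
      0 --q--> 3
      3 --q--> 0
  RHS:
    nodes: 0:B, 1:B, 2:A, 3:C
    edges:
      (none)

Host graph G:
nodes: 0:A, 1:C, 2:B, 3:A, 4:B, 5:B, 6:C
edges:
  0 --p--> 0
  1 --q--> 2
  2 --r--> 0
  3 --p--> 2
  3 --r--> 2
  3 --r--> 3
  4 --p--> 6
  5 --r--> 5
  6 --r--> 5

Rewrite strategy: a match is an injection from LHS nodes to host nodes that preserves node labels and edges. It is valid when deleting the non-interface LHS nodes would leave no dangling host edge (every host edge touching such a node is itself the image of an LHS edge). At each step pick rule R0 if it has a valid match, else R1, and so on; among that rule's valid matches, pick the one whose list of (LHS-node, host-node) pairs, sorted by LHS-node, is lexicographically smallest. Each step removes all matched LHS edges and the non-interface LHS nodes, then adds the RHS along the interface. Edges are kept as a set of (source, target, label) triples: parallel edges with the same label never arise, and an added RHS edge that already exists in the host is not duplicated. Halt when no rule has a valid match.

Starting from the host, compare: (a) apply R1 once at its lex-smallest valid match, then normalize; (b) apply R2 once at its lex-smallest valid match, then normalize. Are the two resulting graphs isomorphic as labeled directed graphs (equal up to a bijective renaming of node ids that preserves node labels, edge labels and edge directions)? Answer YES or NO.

Answer: YES

Steps:
branch R1-first: apply at {0↦4, 1↦1, 2↦5, 3↦6} → |E|=6, then 1 more step(s) → NF |V|=4 |E|=4 V={0:A, 1:C, 2:B, 3:A} E=1-q->2 2-r->0 3-p->2 3-r->2
branch R2-first: apply at {0↦3, 1↦0} → |E|=7, then 1 more step(s) → NF |V|=4 |E|=4 V={0:A, 1:C, 2:B, 3:A} E=1-q->2 2-r->0 3-p->2 3-r->2
graphs isomorphic (equal up to label-preserving node renaming)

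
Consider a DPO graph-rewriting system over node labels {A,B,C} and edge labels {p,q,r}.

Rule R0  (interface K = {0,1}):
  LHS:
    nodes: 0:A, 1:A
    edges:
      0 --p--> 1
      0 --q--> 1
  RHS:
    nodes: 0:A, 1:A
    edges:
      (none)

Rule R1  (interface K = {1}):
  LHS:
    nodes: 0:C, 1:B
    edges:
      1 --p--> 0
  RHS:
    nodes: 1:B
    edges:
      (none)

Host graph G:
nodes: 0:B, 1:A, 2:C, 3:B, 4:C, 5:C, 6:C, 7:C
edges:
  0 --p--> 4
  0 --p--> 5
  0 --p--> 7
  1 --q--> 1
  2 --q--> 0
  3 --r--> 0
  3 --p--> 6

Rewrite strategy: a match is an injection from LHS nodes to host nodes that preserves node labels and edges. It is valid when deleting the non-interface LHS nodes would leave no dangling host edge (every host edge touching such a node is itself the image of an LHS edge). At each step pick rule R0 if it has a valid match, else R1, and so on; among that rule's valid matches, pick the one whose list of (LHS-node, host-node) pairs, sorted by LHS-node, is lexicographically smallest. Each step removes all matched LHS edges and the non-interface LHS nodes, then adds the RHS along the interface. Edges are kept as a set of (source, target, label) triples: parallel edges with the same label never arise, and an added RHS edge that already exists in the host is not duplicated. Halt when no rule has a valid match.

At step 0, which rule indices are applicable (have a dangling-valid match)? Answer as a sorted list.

R0: no valid match — LHS pattern not found
R1: 4 valid matches — {0↦4, 1↦0}, {0↦5, 1↦0}, {0↦6, 1↦3} (+1 more)

Answer: [R1]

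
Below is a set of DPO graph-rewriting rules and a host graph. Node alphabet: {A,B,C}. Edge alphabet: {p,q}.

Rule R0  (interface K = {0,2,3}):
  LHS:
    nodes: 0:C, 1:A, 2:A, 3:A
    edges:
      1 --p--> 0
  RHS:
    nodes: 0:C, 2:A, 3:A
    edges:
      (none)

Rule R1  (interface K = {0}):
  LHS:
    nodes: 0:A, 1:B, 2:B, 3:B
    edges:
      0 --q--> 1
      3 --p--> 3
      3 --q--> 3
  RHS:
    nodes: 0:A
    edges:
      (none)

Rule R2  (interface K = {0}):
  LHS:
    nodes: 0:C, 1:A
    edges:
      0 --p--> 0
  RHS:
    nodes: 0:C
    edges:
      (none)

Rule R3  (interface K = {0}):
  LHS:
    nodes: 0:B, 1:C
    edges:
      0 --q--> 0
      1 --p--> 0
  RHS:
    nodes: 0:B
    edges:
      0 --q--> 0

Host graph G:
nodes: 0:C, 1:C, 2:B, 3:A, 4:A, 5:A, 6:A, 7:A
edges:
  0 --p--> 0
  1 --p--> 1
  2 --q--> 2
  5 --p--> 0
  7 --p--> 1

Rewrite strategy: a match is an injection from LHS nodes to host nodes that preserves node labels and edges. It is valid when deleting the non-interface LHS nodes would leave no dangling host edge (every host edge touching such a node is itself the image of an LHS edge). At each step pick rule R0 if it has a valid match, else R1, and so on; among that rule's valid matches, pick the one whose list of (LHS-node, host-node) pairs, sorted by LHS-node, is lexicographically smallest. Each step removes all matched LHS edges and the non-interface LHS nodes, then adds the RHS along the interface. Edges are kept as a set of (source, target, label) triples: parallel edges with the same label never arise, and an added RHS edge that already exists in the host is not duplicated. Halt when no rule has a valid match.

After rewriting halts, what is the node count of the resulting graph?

Answer: 4

Steps:
start.  V:8 E:5  edges: 0-p->0 1-p->1 2-q->2 5-p->0 7-p->1
1. fire R0 via {0↦0, 1↦5, 2↦3, 3↦4}  →  V:7 E:4  edges: 0-p->0 1-p->1 2-q->2 7-p->1
2. fire R0 via {0↦1, 1↦7, 2↦3, 3↦4}  →  V:6 E:3  edges: 0-p->0 1-p->1 2-q->2
3. fire R2 via {0↦0, 1↦3}  →  V:5 E:2  edges: 1-p->1 2-q->2
4. fire R2 via {0↦1, 1↦4}  →  V:4 E:1  edges: 2-q->2
final graph: no rule applies after step 4
NF nodes: {0:C, 1:C, 2:B, 6:A}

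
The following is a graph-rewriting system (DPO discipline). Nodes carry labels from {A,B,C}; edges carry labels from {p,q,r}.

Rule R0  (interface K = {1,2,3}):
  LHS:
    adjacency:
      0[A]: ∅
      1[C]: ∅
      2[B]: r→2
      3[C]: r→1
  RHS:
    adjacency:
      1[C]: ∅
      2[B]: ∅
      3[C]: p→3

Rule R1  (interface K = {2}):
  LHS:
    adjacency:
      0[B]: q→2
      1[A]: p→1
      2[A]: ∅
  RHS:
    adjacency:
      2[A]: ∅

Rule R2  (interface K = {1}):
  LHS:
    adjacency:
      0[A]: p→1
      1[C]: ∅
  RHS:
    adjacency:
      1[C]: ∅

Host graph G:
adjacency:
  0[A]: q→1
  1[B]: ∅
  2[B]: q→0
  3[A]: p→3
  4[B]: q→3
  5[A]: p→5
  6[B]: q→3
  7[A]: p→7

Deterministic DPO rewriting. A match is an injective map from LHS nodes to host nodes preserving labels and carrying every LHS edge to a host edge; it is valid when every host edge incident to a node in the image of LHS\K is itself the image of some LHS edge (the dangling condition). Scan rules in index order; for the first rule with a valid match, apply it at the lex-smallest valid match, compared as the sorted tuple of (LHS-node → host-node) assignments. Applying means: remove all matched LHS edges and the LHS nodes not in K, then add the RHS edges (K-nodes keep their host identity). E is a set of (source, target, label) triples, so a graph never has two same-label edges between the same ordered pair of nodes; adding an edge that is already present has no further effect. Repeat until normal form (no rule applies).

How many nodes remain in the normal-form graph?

start.  V:8 E:7  edges: 0-q->1 2-q->0 3-p->3 4-q->3 5-p->5 6-q->3 7-p->7
1. fire R1 via {0↦2, 1↦5, 2↦0}  →  V:6 E:5  edges: 0-q->1 3-p->3 4-q->3 6-q->3 7-p->7
2. fire R1 via {0↦4, 1↦7, 2↦3}  →  V:4 E:3  edges: 0-q->1 3-p->3 6-q->3
normal form: no rule applies after step 2
NF nodes: {0:A, 1:B, 3:A, 6:B}

Answer: 4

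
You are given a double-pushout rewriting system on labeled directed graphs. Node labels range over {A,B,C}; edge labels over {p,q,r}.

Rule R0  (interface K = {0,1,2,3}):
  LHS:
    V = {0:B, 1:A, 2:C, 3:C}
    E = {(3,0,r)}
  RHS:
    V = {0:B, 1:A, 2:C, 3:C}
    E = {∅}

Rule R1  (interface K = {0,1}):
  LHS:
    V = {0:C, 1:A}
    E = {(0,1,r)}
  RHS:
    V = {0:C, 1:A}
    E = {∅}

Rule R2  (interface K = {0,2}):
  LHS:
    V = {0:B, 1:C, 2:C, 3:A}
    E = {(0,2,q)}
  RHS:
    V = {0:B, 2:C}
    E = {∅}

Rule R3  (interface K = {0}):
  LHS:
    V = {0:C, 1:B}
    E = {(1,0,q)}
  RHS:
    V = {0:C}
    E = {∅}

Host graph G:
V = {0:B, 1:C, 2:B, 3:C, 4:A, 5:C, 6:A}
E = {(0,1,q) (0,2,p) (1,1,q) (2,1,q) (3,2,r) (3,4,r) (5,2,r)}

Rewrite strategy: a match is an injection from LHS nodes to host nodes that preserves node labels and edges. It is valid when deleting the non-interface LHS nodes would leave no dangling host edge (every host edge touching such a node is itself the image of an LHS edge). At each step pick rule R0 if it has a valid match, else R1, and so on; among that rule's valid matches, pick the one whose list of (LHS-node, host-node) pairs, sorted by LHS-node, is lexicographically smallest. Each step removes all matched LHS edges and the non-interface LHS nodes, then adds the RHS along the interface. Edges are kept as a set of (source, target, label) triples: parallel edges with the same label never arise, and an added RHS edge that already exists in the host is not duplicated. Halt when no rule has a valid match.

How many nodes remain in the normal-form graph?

initial: |V|=7 |E|=7  E = 0-q->1 0-p->2 1-q->1 2-q->1 3-r->2 3-r->4 5-r->2
step 1: apply R0 at {0↦2, 1↦4, 2↦1, 3↦3}  → |V|=7 |E|=6  E = 0-q->1 0-p->2 1-q->1 2-q->1 3-r->4 5-r->2
step 2: apply R0 at {0↦2, 1↦4, 2↦1, 3↦5}  → |V|=7 |E|=5  E = 0-q->1 0-p->2 1-q->1 2-q->1 3-r->4
step 3: apply R1 at {0↦3, 1↦4}  → |V|=7 |E|=4  E = 0-q->1 0-p->2 1-q->1 2-q->1
step 4: apply R2 at {0↦0, 1↦3, 2↦1, 3↦4}  → |V|=5 |E|=3  E = 0-p->2 1-q->1 2-q->1
step 5: apply R2 at {0↦2, 1↦5, 2↦1, 3↦6}  → |V|=3 |E|=2  E = 0-p->2 1-q->1
final graph: no rule applies after step 5
NF nodes: {0:B, 1:C, 2:B}

Answer: 3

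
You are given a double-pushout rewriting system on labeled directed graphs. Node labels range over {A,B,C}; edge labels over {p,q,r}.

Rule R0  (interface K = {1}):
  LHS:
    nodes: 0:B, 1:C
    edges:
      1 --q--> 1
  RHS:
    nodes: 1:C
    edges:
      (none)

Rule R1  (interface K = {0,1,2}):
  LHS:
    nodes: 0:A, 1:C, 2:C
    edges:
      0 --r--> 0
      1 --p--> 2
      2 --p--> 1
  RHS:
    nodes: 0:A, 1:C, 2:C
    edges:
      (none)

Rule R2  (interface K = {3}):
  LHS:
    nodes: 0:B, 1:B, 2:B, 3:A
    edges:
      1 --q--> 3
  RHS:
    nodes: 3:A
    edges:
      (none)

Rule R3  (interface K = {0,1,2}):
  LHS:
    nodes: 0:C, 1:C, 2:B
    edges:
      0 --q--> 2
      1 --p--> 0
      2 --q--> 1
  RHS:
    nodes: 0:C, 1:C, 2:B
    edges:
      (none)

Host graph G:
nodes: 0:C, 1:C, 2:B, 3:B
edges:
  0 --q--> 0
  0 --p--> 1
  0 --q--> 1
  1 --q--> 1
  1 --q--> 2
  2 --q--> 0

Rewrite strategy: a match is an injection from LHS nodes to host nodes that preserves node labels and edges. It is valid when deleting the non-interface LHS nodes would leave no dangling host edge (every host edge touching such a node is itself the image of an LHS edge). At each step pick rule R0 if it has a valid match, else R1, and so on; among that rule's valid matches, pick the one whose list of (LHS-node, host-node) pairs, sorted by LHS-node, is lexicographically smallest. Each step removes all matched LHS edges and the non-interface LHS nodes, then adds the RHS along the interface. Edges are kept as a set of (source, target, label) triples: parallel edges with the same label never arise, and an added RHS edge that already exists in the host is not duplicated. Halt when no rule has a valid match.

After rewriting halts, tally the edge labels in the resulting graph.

start.  V:4 E:6  edges: 0-q->0 0-p->1 0-q->1 1-q->1 1-q->2 2-q->0
1. fire R0 via {0↦3, 1↦0}  →  V:3 E:5  edges: 0-p->1 0-q->1 1-q->1 1-q->2 2-q->0
2. fire R3 via {0↦1, 1↦0, 2↦2}  →  V:3 E:2  edges: 0-q->1 1-q->1
3. fire R0 via {0↦2, 1↦1}  →  V:2 E:1  edges: 0-q->1
halt: no rule applies after step 3
NF edges: [(0, 1, 'q')]

Answer: q:1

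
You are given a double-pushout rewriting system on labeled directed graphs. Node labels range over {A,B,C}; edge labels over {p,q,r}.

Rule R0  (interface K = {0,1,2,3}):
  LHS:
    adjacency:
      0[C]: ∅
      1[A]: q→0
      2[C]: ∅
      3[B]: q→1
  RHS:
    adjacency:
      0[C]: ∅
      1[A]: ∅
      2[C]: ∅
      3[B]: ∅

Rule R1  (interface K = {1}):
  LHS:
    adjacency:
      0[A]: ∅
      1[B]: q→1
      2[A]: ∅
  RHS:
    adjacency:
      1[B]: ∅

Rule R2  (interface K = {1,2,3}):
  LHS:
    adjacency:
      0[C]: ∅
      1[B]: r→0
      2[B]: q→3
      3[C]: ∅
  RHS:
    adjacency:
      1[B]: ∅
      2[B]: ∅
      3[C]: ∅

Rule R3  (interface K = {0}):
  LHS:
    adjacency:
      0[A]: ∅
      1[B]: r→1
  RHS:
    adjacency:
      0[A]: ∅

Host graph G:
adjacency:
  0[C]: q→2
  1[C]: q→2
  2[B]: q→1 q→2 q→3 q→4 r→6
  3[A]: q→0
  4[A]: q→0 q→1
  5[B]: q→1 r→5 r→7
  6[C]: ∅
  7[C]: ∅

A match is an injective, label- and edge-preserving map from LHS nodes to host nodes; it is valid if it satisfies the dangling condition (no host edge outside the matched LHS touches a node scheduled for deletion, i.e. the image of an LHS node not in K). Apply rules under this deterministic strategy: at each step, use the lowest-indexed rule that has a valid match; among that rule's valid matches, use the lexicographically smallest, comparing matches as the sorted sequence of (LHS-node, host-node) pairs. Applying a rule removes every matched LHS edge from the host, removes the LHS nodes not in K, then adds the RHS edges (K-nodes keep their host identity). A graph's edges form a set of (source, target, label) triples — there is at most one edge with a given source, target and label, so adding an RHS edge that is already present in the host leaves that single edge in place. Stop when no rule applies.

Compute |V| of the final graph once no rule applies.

[0] host  ⇒  8 nodes, 13 edges  {0-q->2 1-q->2 2-q->1 2-q->2 2-q->3 2-q->4 2-r->6 3-q->0 4-q->0 4-q->1 5-q->1 5-r->5 5-r->7}
[1] R0 @ {0↦0, 1↦3, 2↦1, 3↦2}  ⇒  8 nodes, 11 edges  {0-q->2 1-q->2 2-q->1 2-q->2 2-q->4 2-r->6 4-q->0 4-q->1 5-q->1 5-r->5 5-r->7}
[2] R0 @ {0↦0, 1↦4, 2↦1, 3↦2}  ⇒  8 nodes, 9 edges  {0-q->2 1-q->2 2-q->1 2-q->2 2-r->6 4-q->1 5-q->1 5-r->5 5-r->7}
[3] R2 @ {0↦6, 1↦2, 2↦5, 3↦1}  ⇒  7 nodes, 7 edges  {0-q->2 1-q->2 2-q->1 2-q->2 4-q->1 5-r->5 5-r->7}
[4] R2 @ {0↦7, 1↦5, 2↦2, 3↦1}  ⇒  6 nodes, 5 edges  {0-q->2 1-q->2 2-q->2 4-q->1 5-r->5}
[5] R3 @ {0↦3, 1↦5}  ⇒  5 nodes, 4 edges  {0-q->2 1-q->2 2-q->2 4-q->1}
final graph: no rule applies after step 5
NF nodes: {0:C, 1:C, 2:B, 3:A, 4:A}

Answer: 5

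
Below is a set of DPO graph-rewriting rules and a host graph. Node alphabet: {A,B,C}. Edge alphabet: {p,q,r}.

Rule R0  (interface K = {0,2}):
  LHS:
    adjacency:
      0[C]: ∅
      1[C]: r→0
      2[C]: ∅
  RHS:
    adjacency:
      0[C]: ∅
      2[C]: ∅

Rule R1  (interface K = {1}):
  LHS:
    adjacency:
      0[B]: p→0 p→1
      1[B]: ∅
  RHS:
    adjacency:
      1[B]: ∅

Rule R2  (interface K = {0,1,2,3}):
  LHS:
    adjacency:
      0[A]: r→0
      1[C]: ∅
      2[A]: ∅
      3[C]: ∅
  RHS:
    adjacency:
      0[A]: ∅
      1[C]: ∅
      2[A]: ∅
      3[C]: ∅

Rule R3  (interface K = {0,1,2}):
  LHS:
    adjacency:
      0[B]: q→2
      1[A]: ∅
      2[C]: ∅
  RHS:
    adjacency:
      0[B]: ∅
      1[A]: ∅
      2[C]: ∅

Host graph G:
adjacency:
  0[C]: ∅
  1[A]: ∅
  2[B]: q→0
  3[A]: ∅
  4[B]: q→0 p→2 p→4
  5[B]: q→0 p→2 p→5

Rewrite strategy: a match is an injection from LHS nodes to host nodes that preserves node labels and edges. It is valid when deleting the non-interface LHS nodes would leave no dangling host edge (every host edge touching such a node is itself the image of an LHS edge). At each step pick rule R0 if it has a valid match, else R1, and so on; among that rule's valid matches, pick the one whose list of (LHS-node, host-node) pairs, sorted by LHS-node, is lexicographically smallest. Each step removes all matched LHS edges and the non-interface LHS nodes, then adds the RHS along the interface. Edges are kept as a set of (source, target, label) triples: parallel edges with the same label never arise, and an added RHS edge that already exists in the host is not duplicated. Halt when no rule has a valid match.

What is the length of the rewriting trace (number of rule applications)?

Answer: 5

Steps:
start.  V:6 E:7  edges: 2-q->0 4-q->0 4-p->2 4-p->4 5-q->0 5-p->2 5-p->5
1. fire R3 via {0↦2, 1↦1, 2↦0}  →  V:6 E:6  edges: 4-q->0 4-p->2 4-p->4 5-q->0 5-p->2 5-p->5
2. fire R3 via {0↦4, 1↦1, 2↦0}  →  V:6 E:5  edges: 4-p->2 4-p->4 5-q->0 5-p->2 5-p->5
3. fire R1 via {0↦4, 1↦2}  →  V:5 E:3  edges: 5-q->0 5-p->2 5-p->5
4. fire R3 via {0↦5, 1↦1, 2↦0}  →  V:5 E:2  edges: 5-p->2 5-p->5
5. fire R1 via {0↦5, 1↦2}  →  V:4 E:0  edges: ∅
normal form: no rule applies after step 5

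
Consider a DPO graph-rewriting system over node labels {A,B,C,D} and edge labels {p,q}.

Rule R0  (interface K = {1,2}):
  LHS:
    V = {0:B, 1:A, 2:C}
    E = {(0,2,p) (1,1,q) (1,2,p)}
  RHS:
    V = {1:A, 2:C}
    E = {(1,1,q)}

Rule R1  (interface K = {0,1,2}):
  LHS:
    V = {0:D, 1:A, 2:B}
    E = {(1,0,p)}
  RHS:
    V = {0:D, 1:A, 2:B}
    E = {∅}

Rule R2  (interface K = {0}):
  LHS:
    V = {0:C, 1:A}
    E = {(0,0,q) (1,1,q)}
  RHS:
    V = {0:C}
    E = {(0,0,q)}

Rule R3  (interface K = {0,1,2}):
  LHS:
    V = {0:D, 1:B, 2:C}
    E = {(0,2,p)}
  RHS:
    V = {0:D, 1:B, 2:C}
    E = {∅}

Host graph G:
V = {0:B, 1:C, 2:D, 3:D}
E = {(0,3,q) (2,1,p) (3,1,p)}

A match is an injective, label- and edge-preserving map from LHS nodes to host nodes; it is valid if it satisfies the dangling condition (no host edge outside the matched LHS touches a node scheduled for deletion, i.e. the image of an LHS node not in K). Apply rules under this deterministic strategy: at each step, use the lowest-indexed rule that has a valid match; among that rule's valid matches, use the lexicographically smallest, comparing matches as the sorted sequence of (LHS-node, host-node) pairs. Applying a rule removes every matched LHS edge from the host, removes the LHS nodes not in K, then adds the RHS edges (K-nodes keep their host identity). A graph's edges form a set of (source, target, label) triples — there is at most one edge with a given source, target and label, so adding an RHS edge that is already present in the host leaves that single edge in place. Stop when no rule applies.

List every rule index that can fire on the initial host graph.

R0: no valid match — LHS pattern not found
R1: no valid match — LHS pattern not found
R2: no valid match — LHS pattern not found
R3: 2 valid matches — {0↦2, 1↦0, 2↦1}, {0↦3, 1↦0, 2↦1}

Answer: [R3]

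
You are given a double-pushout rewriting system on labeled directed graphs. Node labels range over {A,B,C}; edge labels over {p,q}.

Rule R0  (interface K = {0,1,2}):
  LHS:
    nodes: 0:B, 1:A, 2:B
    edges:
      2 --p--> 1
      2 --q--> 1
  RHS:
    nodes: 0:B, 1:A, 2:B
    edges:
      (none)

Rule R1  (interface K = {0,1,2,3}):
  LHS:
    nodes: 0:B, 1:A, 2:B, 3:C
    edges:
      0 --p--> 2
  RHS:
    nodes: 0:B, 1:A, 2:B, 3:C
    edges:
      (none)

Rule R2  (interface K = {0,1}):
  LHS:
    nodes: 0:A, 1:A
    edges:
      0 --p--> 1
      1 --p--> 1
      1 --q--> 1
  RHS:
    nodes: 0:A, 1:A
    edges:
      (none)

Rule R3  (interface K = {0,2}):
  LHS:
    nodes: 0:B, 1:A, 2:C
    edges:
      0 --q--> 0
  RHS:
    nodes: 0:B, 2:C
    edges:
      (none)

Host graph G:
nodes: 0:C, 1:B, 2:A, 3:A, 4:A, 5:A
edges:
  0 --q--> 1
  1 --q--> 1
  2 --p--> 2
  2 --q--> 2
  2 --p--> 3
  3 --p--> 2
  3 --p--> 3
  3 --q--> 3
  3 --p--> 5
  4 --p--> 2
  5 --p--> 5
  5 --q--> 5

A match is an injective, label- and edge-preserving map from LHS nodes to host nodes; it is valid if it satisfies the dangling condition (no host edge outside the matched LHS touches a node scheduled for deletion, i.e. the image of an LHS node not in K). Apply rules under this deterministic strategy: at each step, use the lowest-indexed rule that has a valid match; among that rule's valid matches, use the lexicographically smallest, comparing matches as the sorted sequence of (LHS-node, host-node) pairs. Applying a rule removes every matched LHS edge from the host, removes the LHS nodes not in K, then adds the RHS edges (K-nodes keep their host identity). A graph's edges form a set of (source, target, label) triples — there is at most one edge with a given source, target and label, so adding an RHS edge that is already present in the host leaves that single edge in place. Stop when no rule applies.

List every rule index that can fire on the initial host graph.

R0: no valid match — LHS pattern not found
R1: no valid match — LHS pattern not found
R2: 4 valid matches — {0↦2, 1↦3}, {0↦3, 1↦2}, {0↦3, 1↦5} (+1 more)
R3: no valid match — 4 raw matches, all fail dangling condition

Answer: [R2]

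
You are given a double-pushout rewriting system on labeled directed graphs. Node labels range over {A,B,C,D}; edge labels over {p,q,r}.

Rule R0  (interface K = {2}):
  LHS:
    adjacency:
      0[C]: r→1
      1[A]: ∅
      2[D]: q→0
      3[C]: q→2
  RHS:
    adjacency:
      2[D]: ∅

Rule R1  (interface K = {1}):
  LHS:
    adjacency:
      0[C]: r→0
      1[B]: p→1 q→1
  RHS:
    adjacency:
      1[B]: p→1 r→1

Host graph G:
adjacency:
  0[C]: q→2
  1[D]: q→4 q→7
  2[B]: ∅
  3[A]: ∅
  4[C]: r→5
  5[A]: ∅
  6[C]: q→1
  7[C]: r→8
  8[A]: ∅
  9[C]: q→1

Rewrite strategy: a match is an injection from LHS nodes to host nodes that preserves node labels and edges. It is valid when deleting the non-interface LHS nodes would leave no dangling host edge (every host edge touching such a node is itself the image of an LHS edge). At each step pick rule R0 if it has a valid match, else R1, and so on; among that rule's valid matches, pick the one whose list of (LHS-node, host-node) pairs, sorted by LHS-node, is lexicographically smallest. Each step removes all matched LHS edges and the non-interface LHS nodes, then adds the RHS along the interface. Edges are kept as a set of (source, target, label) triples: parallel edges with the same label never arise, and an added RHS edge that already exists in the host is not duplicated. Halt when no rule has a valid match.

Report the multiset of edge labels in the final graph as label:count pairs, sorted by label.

[0] host  ⇒  10 nodes, 7 edges  {0-q->2 1-q->4 1-q->7 4-r->5 6-q->1 7-r->8 9-q->1}
[1] R0 @ {0↦4, 1↦5, 2↦1, 3↦6}  ⇒  7 nodes, 4 edges  {0-q->2 1-q->7 7-r->8 9-q->1}
[2] R0 @ {0↦7, 1↦8, 2↦1, 3↦9}  ⇒  4 nodes, 1 edges  {0-q->2}
halt: no rule applies after step 2
NF edges: [(0, 2, 'q')]

Answer: q:1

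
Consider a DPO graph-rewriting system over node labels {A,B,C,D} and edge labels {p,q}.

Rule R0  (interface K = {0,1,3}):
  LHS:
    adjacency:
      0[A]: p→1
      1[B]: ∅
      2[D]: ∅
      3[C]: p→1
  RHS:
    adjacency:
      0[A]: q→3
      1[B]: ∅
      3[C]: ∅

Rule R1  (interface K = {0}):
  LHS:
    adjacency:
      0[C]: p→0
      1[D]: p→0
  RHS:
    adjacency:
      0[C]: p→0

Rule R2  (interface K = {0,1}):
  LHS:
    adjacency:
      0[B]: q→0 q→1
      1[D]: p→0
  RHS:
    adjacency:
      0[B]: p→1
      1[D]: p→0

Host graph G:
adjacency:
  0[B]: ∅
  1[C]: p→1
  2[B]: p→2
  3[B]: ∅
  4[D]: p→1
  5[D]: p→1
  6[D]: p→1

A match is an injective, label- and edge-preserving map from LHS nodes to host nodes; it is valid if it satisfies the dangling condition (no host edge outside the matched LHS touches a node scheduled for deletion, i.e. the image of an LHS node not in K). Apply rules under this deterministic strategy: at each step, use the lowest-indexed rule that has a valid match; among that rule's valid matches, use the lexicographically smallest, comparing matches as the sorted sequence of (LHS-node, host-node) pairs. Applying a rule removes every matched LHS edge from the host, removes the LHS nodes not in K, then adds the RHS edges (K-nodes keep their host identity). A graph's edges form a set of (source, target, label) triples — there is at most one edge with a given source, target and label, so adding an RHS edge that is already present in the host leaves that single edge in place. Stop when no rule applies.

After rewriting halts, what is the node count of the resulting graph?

Answer: 4

Derivation:
start.  V:7 E:5  edges: 1-p->1 2-p->2 4-p->1 5-p->1 6-p->1
1. fire R1 via {0↦1, 1↦4}  →  V:6 E:4  edges: 1-p->1 2-p->2 5-p->1 6-p->1
2. fire R1 via {0↦1, 1↦5}  →  V:5 E:3  edges: 1-p->1 2-p->2 6-p->1
3. fire R1 via {0↦1, 1↦6}  →  V:4 E:2  edges: 1-p->1 2-p->2
final graph: no rule applies after step 3
NF nodes: {0:B, 1:C, 2:B, 3:B}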